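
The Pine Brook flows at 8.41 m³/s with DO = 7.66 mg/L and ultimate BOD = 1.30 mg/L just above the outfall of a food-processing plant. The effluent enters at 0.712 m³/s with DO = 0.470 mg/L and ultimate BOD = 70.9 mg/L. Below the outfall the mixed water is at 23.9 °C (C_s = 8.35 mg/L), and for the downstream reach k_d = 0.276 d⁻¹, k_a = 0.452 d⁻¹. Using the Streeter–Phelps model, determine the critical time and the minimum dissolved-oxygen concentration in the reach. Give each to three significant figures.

Mixed DO = (8.41×7.66 + 0.712×0.470)/(8.41+0.712) = 64.76/9.122 = 7.099 mg/L.
Mixed L₀ = (8.41×1.30 + 0.712×70.9)/(9.122) = 61.41/9.122 = 6.732 mg/L.
Initial deficit D₀ = C_s − DO₀ = 8.35 − 7.099 = 1.251 mg/L.
t_c = (1/0.1760) ln[(0.452/0.276)(1 − 1.251×0.1760/(0.276×6.732))] = 5.682 × ln(1.444) = 2.086 d.
D_c = (0.276/0.452) × 6.732 × e^(−0.276×2.086) = 0.6106 × 6.732 × 0.5623 = 2.312 mg/L.
Minimum DO = 8.35 − 2.312 = 6.038 mg/L.

t_c ≈ 2.09 d; minimum DO ≈ 6.04 mg/L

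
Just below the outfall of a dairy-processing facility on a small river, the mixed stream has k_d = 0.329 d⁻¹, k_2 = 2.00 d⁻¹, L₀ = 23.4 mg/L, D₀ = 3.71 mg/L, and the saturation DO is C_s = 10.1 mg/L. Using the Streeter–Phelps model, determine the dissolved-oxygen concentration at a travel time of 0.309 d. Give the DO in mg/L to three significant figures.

DO ≈ 6.42 mg/L

k_d L₀/(k_2−k_d) = 0.329×23.4/(2.00−0.329) = 7.699/1.671 = 4.607 mg/L.
e^(−k_d t) = e^(−0.329×0.3090) = 0.9033; e^(−k_2 t) = e^(−2.00×0.3090) = 0.5390.
D = 4.607 × (0.9033 − 0.5390) + 3.71 × 0.5390 = 1.678 + 2.000 = 3.678 mg/L.
DO = C_s − D = 10.1 − 3.678 = 6.422 mg/L.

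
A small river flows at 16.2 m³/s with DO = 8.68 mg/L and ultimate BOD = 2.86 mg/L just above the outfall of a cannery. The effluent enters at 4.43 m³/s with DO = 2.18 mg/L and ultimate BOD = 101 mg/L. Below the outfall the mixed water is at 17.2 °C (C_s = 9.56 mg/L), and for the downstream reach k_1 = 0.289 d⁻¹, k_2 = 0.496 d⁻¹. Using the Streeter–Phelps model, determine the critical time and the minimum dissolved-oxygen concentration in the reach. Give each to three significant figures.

t_c ≈ 2.27 d; minimum DO ≈ 2.32 mg/L

Mixed DO = (16.2×8.68 + 4.43×2.18)/(16.2+4.43) = 150.3/20.63 = 7.284 mg/L.
Mixed L₀ = (16.2×2.86 + 4.43×101)/(20.63) = 493.8/20.63 = 23.93 mg/L.
Initial deficit D₀ = C_s − DO₀ = 9.56 − 7.284 = 2.276 mg/L.
t_c = (1/0.2070) ln[(0.496/0.289)(1 − 2.276×0.2070/(0.289×23.93))] = 4.831 × ln(1.599) = 2.269 d.
D_c = (0.289/0.496) × 23.93 × e^(−0.289×2.269) = 0.5827 × 23.93 × 0.5191 = 7.239 mg/L.
Minimum DO = 9.56 − 7.239 = 2.321 mg/L.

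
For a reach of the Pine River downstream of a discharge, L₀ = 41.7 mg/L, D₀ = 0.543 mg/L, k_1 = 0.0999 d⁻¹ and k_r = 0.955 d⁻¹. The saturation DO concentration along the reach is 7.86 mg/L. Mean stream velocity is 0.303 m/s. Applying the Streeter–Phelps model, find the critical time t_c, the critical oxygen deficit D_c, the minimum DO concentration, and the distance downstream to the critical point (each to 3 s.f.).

t_c ≈ 2.50 d; D_c ≈ 3.40 mg/L; min DO ≈ 4.46 mg/L; x_c ≈ 65.5 km

t_c = [1/(k_r−k_1)] ln[(k_r/k_1)(1 − D₀(k_r−k_1)/(k_1 L₀))]
= [1/(0.955−0.0999)] ln[(0.955/0.0999)(1 − 0.543×0.8551/(0.0999×41.7))]
= (1/0.8551) ln[9.560 × 0.8885] = 1.169 × ln(8.494) = 1.169 × 2.139 = 2.502 d.
D_c = (k_1/k_r) L₀ e^(−k_1 t_c) = (0.0999/0.955) × 41.7 × e^(−0.0999×2.502) = 0.1046 × 41.7 × 0.7788 = 3.397 mg/L.
Minimum DO = C_s − D_c = 7.86 − 3.397 = 4.463 mg/L.
x_c = v t_c = 0.303 m/s × 2.502 d × 86400 s/d = 65500 m ≈ 65.5 km.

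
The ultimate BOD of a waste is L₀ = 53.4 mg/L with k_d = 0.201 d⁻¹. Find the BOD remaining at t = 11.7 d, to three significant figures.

L_t = L₀ e^(−k_d t) = 53.4 × e^(−0.201×11.7) = 53.4 × 0.09521 = 5.084 mg/L.

L ≈ 5.08 mg/L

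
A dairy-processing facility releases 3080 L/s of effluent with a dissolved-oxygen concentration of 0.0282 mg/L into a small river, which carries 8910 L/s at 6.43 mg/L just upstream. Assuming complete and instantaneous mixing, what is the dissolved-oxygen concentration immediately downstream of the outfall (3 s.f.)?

4.79 mg/L

Flow-weighted mixing: C = (Q_r C_r + Q_w C_w)/(Q_r + Q_w)
= (8910×6.43 + 3080×0.0282)/(8910 + 3080) = 57380/11990 = 4.786 mg/L.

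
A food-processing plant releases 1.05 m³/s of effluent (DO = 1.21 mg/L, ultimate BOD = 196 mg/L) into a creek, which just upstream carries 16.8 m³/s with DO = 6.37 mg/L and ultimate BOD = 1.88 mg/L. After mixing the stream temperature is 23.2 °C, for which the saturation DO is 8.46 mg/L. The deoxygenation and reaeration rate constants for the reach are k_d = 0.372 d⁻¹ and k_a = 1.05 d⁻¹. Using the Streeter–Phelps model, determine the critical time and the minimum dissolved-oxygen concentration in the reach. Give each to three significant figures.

t_c ≈ 0.944 d; minimum DO ≈ 5.14 mg/L

Mixed DO = (16.8×6.37 + 1.05×1.21)/(16.8+1.05) = 108.3/17.85 = 6.066 mg/L.
Mixed L₀ = (16.8×1.88 + 1.05×196)/(17.85) = 237.4/17.85 = 13.30 mg/L.
Initial deficit D₀ = C_s − DO₀ = 8.46 − 6.066 = 2.394 mg/L.
t_c = (1/0.6780) ln[(1.05/0.372)(1 − 2.394×0.6780/(0.372×13.30))] = 1.475 × ln(1.897) = 0.9441 d.
D_c = (0.372/1.05) × 13.30 × e^(−0.372×0.9441) = 0.3543 × 13.30 × 0.7038 = 3.316 mg/L.
Minimum DO = 8.46 − 3.316 = 5.144 mg/L.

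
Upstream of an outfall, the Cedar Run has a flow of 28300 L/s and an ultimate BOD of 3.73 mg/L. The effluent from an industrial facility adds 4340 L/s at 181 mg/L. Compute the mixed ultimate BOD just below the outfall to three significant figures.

27.3 mg/L

Flow-weighted mixing: C = (Q_r C_r + Q_w C_w)/(Q_r + Q_w)
= (28300×3.73 + 4340×181)/(28300 + 4340) = 891100/32640 = 27.30 mg/L.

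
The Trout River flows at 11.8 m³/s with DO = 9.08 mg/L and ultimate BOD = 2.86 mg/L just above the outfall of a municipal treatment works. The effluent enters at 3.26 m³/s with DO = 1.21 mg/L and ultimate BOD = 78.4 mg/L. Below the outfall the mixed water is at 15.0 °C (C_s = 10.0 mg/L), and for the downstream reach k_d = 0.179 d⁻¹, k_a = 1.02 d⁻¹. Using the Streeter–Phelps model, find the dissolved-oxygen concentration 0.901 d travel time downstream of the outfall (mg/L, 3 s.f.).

Mixed DO = (11.8×9.08 + 3.26×1.21)/(11.8+3.26) = 111.1/15.06 = 7.376 mg/L.
Mixed L₀ = (11.8×2.86 + 3.26×78.4)/(15.06) = 289.3/15.06 = 19.21 mg/L.
Initial deficit D₀ = C_s − DO₀ = 10.0 − 7.376 = 2.624 mg/L.
D(0.901) = [0.179×19.21/(1.02−0.179)](e^(−0.179×0.901) − e^(−1.02×0.901)) + 2.624 e^(−1.02×0.901)
= 4.089 × (0.8511 − 0.3989) + 2.624 × 0.3989 = 2.895 mg/L.
DO = 10.0 − 2.895 = 7.105 mg/L.

DO ≈ 7.10 mg/L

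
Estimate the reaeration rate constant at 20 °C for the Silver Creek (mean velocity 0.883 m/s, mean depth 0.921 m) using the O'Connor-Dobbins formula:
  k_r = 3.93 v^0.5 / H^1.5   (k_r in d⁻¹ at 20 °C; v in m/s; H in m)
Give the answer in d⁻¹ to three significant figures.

k_r ≈ 4.18 d⁻¹

k_r = 3.93 × 0.883^0.5 / 0.921^1.5 = 3.93 × 0.9397 / 0.8839 = 4.178 d⁻¹.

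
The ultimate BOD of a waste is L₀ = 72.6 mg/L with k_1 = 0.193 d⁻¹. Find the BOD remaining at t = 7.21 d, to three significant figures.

L ≈ 18.1 mg/L

L_t = L₀ e^(−k_1 t) = 72.6 × e^(−0.193×7.21) = 72.6 × 0.2487 = 18.06 mg/L.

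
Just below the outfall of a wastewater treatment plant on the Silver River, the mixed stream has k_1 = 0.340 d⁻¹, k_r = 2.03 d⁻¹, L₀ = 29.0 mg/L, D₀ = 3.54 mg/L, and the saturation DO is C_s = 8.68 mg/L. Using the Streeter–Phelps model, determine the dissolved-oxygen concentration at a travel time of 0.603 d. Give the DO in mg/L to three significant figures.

k_1 L₀/(k_r−k_1) = 0.340×29.0/(2.03−0.340) = 9.860/1.690 = 5.834 mg/L.
e^(−k_1 t) = e^(−0.340×0.6030) = 0.8146; e^(−k_r t) = e^(−2.03×0.6030) = 0.2940.
D = 5.834 × (0.8146 − 0.2940) + 3.54 × 0.2940 = 3.037 + 1.041 = 4.078 mg/L.
DO = C_s − D = 8.68 − 4.078 = 4.602 mg/L.

DO ≈ 4.60 mg/L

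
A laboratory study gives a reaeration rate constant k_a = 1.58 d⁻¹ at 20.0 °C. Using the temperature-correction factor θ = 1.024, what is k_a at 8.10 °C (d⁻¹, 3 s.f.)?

k_a ≈ 1.19 d⁻¹

k_a(T₂) = k_a(T₁) · θ^(T₂−T₁) = 1.58 × 1.024^(8.10−20.0)
= 1.58 × 1.024^-11.9 = 1.58 × 0.7541 = 1.191 d⁻¹.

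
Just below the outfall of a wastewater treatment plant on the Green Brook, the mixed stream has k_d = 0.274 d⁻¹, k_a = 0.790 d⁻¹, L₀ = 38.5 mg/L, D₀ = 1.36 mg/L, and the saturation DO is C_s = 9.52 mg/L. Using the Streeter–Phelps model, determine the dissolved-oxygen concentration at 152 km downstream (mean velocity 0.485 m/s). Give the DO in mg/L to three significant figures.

Travel time t = x/v = 152 km / (0.485 m/s) = 152000 m / 0.485 m/s = 313400 s = 3.627 d.
k_d L₀/(k_a−k_d) = 0.274×38.5/(0.790−0.274) = 10.55/0.5160 = 20.44 mg/L.
e^(−k_d t) = e^(−0.274×3.627) = 0.3701; e^(−k_a t) = e^(−0.790×3.627) = 0.05695.
D = 20.44 × (0.3701 − 0.05695) + 1.36 × 0.05695 = 6.403 + 0.07745 = 6.480 mg/L.
DO = C_s − D = 9.52 − 6.480 = 3.040 mg/L.

DO ≈ 3.04 mg/L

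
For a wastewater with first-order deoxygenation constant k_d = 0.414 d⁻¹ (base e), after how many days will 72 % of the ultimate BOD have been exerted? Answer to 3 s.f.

t ≈ 3.07 d

y/L₀ = 1 − e^(−k_d t) = 0.72 ⇒ e^(−k_d t) = 0.280
t = −ln(0.280) / 0.414 = 1.273 / 0.414 = 3.075 d.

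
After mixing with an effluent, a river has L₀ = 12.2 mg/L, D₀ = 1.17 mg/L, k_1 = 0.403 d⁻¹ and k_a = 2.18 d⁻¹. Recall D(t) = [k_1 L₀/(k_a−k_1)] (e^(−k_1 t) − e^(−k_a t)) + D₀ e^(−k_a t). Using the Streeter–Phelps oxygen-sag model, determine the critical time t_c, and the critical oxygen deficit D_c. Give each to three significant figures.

t_c ≈ 0.641 d; D_c ≈ 1.74 mg/L

With k_a/k_1 = 5.409 and 1 − D₀(k_a−k_1)/(k_1 L₀) = 0.5771,
t_c = ln(5.409 × 0.5771) / (2.18 − 0.403) = ln(3.122) / 1.777 = 1.138/1.777 = 0.6407 d.
L(t_c) = L₀ e^(−k_1 t_c) = 12.2 × 0.7725 = 9.424 mg/L, and at the critical point k_a D_c = k_1 L, so D_c = (0.403/2.18) × 9.424 = 1.742 mg/L.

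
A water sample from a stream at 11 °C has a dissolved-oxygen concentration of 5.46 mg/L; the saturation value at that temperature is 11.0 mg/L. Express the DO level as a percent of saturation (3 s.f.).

% saturation = C/C_s × 100 = 5.46/11.0 × 100 = 49.6 %.

49.6 % saturation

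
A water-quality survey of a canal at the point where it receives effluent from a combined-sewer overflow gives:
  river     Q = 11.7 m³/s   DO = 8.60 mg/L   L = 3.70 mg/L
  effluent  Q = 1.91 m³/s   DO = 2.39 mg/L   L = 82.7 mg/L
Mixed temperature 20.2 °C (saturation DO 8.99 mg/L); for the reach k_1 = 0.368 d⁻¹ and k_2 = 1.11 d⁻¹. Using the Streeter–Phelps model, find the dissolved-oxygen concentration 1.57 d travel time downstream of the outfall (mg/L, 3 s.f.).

DO ≈ 5.94 mg/L

Mixed DO = (11.7×8.60 + 1.91×2.39)/(11.7+1.91) = 105.2/13.61 = 7.729 mg/L.
Mixed L₀ = (11.7×3.70 + 1.91×82.7)/(13.61) = 201.2/13.61 = 14.79 mg/L.
Initial deficit D₀ = C_s − DO₀ = 8.99 − 7.729 = 1.261 mg/L.
D(1.57) = [0.368×14.79/(1.11−0.368)](e^(−0.368×1.57) − e^(−1.11×1.57)) + 1.261 e^(−1.11×1.57)
= 7.334 × (0.5612 − 0.1750) + 1.261 × 0.1750 = 3.052 mg/L.
DO = 8.99 − 3.052 = 5.938 mg/L.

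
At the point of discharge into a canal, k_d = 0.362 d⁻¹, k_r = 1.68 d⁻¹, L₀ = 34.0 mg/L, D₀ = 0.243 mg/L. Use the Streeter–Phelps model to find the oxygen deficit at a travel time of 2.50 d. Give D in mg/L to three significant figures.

k_d L₀/(k_r−k_d) = 0.362×34.0/(1.68−0.362) = 12.31/1.318 = 9.338 mg/L.
e^(−k_d t) = e^(−0.362×2.500) = 0.4045; e^(−k_r t) = e^(−1.68×2.500) = 0.01500.
D = 9.338 × (0.4045 − 0.01500) + 0.243 × 0.01500 = 3.638 + 0.003644 = 3.641 mg/L.

D ≈ 3.64 mg/L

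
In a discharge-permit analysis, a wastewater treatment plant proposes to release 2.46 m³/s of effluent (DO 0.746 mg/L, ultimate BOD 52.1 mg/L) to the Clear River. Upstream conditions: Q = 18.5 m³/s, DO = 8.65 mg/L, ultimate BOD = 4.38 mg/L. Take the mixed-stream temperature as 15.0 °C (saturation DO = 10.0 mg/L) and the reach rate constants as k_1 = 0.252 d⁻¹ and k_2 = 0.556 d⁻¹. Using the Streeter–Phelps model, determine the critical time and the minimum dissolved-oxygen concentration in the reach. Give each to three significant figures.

Mixed DO = (18.5×8.65 + 2.46×0.746)/(18.5+2.46) = 161.9/20.96 = 7.722 mg/L.
Mixed L₀ = (18.5×4.38 + 2.46×52.1)/(20.96) = 209.2/20.96 = 9.981 mg/L.
Initial deficit D₀ = C_s − DO₀ = 10.0 − 7.722 = 2.278 mg/L.
t_c = (1/0.3040) ln[(0.556/0.252)(1 − 2.278×0.3040/(0.252×9.981))] = 3.289 × ln(1.599) = 1.544 d.
D_c = (0.252/0.556) × 9.981 × e^(−0.252×1.544) = 0.4532 × 9.981 × 0.6777 = 3.066 mg/L.
Minimum DO = 10.0 − 3.066 = 6.934 mg/L.

t_c ≈ 1.54 d; minimum DO ≈ 6.93 mg/L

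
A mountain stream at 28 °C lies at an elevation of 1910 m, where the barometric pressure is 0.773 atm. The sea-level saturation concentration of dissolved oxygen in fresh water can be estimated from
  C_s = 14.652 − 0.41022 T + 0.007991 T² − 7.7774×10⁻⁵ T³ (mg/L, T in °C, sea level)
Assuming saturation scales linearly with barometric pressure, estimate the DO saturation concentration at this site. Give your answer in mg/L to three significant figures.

C_s ≈ 5.97 mg/L

At sea level: C_s = 14.652 − 0.41022×28 + 0.007991×28² − 7.7774×10⁻⁵×28³ = 7.723 mg/L.
Pressure correction: C_s' = 7.723 × 0.773 = 5.970 mg/L.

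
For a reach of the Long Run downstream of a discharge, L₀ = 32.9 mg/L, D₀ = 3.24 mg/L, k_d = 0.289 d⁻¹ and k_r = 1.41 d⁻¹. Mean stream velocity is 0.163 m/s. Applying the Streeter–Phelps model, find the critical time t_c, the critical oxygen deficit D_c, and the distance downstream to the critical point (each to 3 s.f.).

t_c ≈ 0.985 d; D_c ≈ 5.07 mg/L; x_c ≈ 13.9 km

At the critical point dD/dt = 0, so k_d L₀ e^(−k_d t) = k_r D. Substituting D(t) from the Streeter–Phelps equation and solving for t gives
t_c = ln[(k_r/k_d)(1 − D₀(k_r−k_d)/(k_d L₀))] / (k_r−k_d).
Here k_r−k_d = 1.121 d⁻¹ and 1 − D₀(k_r−k_d)/(k_d L₀) = 1 − 3.24×1.121/(0.289×32.9) = 0.6180, so
t_c = ln(4.879 × 0.6180) / 1.121 = 1.104 / 1.121 = 0.9845 d.
D_c = (k_d/k_r) L₀ e^(−k_d t_c) = (0.289/1.41) × 32.9 × e^(−0.289×0.9845) = 0.2050 × 32.9 × 0.7524 = 5.073 mg/L.
x_c = v t_c = 0.163 m/s × 0.9845 d × 86400 s/d = 13870 m ≈ 13.9 km.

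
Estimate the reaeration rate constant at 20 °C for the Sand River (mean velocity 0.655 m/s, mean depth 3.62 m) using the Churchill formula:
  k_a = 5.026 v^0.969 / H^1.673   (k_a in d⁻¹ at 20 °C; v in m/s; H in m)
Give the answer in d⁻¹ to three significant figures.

k_a = 5.026 × 0.655^0.969 / 3.62^1.673 = 5.026 × 0.6636 / 8.604 = 0.3877 d⁻¹.

k_a ≈ 0.388 d⁻¹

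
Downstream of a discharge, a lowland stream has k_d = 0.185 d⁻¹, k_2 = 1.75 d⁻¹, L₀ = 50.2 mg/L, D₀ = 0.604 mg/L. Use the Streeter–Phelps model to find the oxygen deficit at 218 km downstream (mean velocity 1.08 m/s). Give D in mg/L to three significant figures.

D ≈ 3.76 mg/L

Travel time t = x/v = 218 km / (1.08 m/s) = 218000 m / 1.08 m/s = 201900 s = 2.336 d.
k_d L₀/(k_2−k_d) = 0.185×50.2/(1.75−0.185) = 9.287/1.565 = 5.934 mg/L.
e^(−k_d t) = e^(−0.185×2.336) = 0.6491; e^(−k_2 t) = e^(−1.75×2.336) = 0.01677.
D = 5.934 × (0.6491 − 0.01677) + 0.604 × 0.01677 = 3.752 + 0.01013 = 3.762 mg/L.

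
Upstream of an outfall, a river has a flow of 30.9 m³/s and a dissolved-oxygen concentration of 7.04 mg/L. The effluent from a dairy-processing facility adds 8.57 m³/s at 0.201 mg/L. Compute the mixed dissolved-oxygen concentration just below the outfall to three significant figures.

5.56 mg/L

Flow-weighted mixing: C = (Q_r C_r + Q_w C_w)/(Q_r + Q_w)
= (30.9×7.04 + 8.57×0.201)/(30.9 + 8.57) = 219.3/39.47 = 5.555 mg/L.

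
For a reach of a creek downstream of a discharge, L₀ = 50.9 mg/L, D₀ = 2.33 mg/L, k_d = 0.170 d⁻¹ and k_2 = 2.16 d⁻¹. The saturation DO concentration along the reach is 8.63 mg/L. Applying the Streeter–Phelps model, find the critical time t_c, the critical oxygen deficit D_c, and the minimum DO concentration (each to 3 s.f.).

With k_2/k_d = 12.71 and 1 − D₀(k_2−k_d)/(k_d L₀) = 0.4642,
t_c = ln(12.71 × 0.4642) / (2.16 − 0.170) = ln(5.897) / 1.990 = 1.775/1.990 = 0.8917 d.
L(t_c) = L₀ e^(−k_d t_c) = 50.9 × 0.8593 = 43.74 mg/L, and at the critical point k_2 D_c = k_d L, so D_c = (0.170/2.16) × 43.74 = 3.443 mg/L.
Minimum DO = C_s − D_c = 8.63 − 3.443 = 5.187 mg/L.

t_c ≈ 0.892 d; D_c ≈ 3.44 mg/L; min DO ≈ 5.19 mg/L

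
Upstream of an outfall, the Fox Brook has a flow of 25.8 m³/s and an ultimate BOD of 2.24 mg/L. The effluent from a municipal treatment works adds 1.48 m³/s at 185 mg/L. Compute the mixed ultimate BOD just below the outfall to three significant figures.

12.2 mg/L

Flow-weighted mixing: C = (Q_r C_r + Q_w C_w)/(Q_r + Q_w)
= (25.8×2.24 + 1.48×185)/(25.8 + 1.48) = 331.6/27.28 = 12.16 mg/L.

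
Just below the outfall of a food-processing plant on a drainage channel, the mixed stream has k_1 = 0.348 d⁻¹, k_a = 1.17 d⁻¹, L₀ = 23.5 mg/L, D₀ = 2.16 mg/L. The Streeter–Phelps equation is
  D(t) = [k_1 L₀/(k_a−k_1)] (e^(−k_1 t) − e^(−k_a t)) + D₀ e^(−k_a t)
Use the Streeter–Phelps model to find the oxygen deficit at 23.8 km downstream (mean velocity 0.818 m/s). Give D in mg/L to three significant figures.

Travel time t = x/v = 23.8 km / (0.818 m/s) = 23800 m / 0.818 m/s = 29100 s = 0.3368 d.
k_1 L₀/(k_a−k_1) = 0.348×23.5/(1.17−0.348) = 8.178/0.8220 = 9.949 mg/L.
e^(−k_1 t) = e^(−0.348×0.3368) = 0.8894; e^(−k_a t) = e^(−1.17×0.3368) = 0.6744.
D = 9.949 × (0.8894 − 0.6744) + 2.16 × 0.6744 = 2.140 + 1.457 = 3.596 mg/L.

D ≈ 3.60 mg/L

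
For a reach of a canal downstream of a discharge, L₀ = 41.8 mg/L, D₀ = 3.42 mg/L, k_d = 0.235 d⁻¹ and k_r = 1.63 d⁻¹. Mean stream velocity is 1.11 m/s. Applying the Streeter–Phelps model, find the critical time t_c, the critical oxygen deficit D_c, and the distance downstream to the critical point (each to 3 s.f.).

t_c ≈ 0.912 d; D_c ≈ 4.86 mg/L; x_c ≈ 87.4 km

t_c = [1/(k_r−k_d)] ln[(k_r/k_d)(1 − D₀(k_r−k_d)/(k_d L₀))]
= [1/(1.63−0.235)] ln[(1.63/0.235)(1 − 3.42×1.395/(0.235×41.8))]
= (1/1.395) ln[6.936 × 0.5143] = 0.7168 × ln(3.567) = 0.7168 × 1.272 = 0.9117 d.
L(t_c) = L₀ e^(−k_d t_c) = 41.8 × 0.8071 = 33.74 mg/L, and at the critical point k_r D_c = k_d L, so D_c = (0.235/1.63) × 33.74 = 4.864 mg/L.
x_c = v t_c = 1.11 m/s × 0.9117 d × 86400 s/d = 87440 m ≈ 87.4 km.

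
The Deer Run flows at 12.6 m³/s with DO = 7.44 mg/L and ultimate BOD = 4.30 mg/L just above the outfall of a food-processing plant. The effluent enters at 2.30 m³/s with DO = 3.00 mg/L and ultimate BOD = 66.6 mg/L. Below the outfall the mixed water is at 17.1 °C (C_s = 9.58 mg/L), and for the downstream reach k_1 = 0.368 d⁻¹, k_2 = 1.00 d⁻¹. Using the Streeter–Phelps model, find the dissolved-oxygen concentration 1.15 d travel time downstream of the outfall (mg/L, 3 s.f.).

DO ≈ 5.94 mg/L

Mixed DO = (12.6×7.44 + 2.30×3.00)/(12.6+2.30) = 100.6/14.90 = 6.755 mg/L.
Mixed L₀ = (12.6×4.30 + 2.30×66.6)/(14.90) = 207.4/14.90 = 13.92 mg/L.
Initial deficit D₀ = C_s − DO₀ = 9.58 − 6.755 = 2.825 mg/L.
D(1.15) = [0.368×13.92/(1.00−0.368)](e^(−0.368×1.15) − e^(−1.00×1.15)) + 2.825 e^(−1.00×1.15)
= 8.103 × (0.6549 − 0.3166) + 2.825 × 0.3166 = 3.636 mg/L.
DO = 9.58 − 3.636 = 5.944 mg/L.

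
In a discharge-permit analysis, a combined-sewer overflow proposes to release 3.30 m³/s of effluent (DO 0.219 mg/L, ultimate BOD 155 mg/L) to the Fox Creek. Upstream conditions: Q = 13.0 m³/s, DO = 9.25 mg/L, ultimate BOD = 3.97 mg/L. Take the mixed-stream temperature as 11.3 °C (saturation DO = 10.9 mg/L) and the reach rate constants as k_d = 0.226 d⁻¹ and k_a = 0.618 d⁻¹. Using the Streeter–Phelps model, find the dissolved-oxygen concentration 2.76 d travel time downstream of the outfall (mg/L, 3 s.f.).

DO ≈ 3.21 mg/L

Mixed DO = (13.0×9.25 + 3.30×0.219)/(13.0+3.30) = 121.0/16.30 = 7.422 mg/L.
Mixed L₀ = (13.0×3.97 + 3.30×155)/(16.30) = 563.1/16.30 = 34.55 mg/L.
Initial deficit D₀ = C_s − DO₀ = 10.9 − 7.422 = 3.478 mg/L.
D(2.76) = [0.226×34.55/(0.618−0.226)](e^(−0.226×2.76) − e^(−0.618×2.76)) + 3.478 e^(−0.618×2.76)
= 19.92 × (0.5359 − 0.1816) + 3.478 × 0.1816 = 7.688 mg/L.
DO = 10.9 − 7.688 = 3.212 mg/L.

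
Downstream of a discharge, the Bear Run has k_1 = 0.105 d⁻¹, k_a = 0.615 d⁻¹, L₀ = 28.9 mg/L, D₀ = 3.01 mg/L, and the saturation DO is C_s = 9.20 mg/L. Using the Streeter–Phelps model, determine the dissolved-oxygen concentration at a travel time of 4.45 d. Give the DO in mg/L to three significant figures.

k_1 L₀/(k_a−k_1) = 0.105×28.9/(0.615−0.105) = 3.034/0.5100 = 5.950 mg/L.
e^(−k_1 t) = e^(−0.105×4.450) = 0.6267; e^(−k_a t) = e^(−0.615×4.450) = 0.06478.
D = 5.950 × (0.6267 − 0.06478) + 3.01 × 0.06478 = 3.344 + 0.1950 = 3.539 mg/L.
DO = C_s − D = 9.20 − 3.539 = 5.661 mg/L.

DO ≈ 5.66 mg/L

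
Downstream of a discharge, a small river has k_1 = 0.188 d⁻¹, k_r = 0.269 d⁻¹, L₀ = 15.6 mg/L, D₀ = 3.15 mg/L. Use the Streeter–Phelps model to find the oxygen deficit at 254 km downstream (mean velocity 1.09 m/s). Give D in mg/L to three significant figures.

D ≈ 5.80 mg/L

Travel time t = x/v = 254 km / (1.09 m/s) = 254000 m / 1.09 m/s = 233000 s = 2.697 d.
k_1 L₀/(k_r−k_1) = 0.188×15.6/(0.269−0.188) = 2.933/0.08100 = 36.21 mg/L.
e^(−k_1 t) = e^(−0.188×2.697) = 0.6023; e^(−k_r t) = e^(−0.269×2.697) = 0.4841.
D = 36.21 × (0.6023 − 0.4841) + 3.15 × 0.4841 = 4.279 + 1.525 = 5.804 mg/L.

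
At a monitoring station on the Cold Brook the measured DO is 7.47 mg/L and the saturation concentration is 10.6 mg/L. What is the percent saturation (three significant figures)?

% saturation = C/C_s × 100 = 7.47/10.6 × 100 = 70.5 %.

70.5 % saturation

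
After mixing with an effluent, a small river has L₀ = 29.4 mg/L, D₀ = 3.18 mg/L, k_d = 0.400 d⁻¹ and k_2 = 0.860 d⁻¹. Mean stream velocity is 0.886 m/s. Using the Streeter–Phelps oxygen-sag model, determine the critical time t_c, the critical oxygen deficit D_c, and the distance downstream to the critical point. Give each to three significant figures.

At the critical point dD/dt = 0, so k_d L₀ e^(−k_d t) = k_2 D. Substituting D(t) from the Streeter–Phelps equation and solving for t gives
t_c = ln[(k_2/k_d)(1 − D₀(k_2−k_d)/(k_d L₀))] / (k_2−k_d).
Here k_2−k_d = 0.4600 d⁻¹ and 1 − D₀(k_2−k_d)/(k_d L₀) = 1 − 3.18×0.4600/(0.400×29.4) = 0.8756, so
t_c = ln(2.150 × 0.8756) / 0.4600 = 0.6326 / 0.4600 = 1.375 d.
L(t_c) = L₀ e^(−k_d t_c) = 29.4 × 0.5769 = 16.96 mg/L, and at the critical point k_2 D_c = k_d L, so D_c = (0.400/0.860) × 16.96 = 7.889 mg/L.
x_c = v t_c = 0.886 m/s × 1.375 d × 86400 s/d = 105300 m ≈ 105 km.

t_c ≈ 1.38 d; D_c ≈ 7.89 mg/L; x_c ≈ 105 km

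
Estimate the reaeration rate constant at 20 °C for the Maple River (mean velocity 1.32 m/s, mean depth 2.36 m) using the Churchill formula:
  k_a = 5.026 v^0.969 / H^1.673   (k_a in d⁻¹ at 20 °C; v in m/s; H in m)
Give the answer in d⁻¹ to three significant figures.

k_a = 5.026 × 1.32^0.969 / 2.36^1.673 = 5.026 × 1.309 / 4.206 = 1.564 d⁻¹.

k_a ≈ 1.56 d⁻¹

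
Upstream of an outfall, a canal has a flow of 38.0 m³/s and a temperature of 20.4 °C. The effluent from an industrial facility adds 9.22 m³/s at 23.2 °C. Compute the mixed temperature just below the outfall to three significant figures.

Flow-weighted mixing: C = (Q_r C_r + Q_w C_w)/(Q_r + Q_w)
= (38.0×20.4 + 9.22×23.2)/(38.0 + 9.22) = 989.1/47.22 = 20.95 °C.

20.9 °C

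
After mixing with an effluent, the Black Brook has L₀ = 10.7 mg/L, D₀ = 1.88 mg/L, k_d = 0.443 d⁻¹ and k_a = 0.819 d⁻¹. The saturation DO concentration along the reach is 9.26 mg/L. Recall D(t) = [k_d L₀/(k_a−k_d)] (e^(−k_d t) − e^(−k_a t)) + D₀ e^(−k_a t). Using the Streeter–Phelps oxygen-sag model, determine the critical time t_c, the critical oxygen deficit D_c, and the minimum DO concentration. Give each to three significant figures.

t_c ≈ 1.20 d; D_c ≈ 3.39 mg/L; min DO ≈ 5.87 mg/L

t_c = [1/(k_a−k_d)] ln[(k_a/k_d)(1 − D₀(k_a−k_d)/(k_d L₀))]
= [1/(0.819−0.443)] ln[(0.819/0.443)(1 − 1.88×0.3760/(0.443×10.7))]
= (1/0.3760) ln[1.849 × 0.8509] = 2.660 × ln(1.573) = 2.660 × 0.4530 = 1.205 d.
L(t_c) = L₀ e^(−k_d t_c) = 10.7 × 0.5864 = 6.275 mg/L, and at the critical point k_a D_c = k_d L, so D_c = (0.443/0.819) × 6.275 = 3.394 mg/L.
Minimum DO = C_s − D_c = 9.26 − 3.394 = 5.866 mg/L.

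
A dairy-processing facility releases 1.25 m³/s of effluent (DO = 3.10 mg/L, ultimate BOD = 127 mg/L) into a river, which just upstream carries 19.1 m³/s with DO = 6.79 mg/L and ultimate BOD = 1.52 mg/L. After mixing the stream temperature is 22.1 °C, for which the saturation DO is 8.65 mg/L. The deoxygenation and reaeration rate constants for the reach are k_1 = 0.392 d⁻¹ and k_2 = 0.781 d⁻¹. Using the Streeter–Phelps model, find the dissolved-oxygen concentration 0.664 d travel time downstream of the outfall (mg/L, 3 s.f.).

Mixed DO = (19.1×6.79 + 1.25×3.10)/(19.1+1.25) = 133.6/20.35 = 6.563 mg/L.
Mixed L₀ = (19.1×1.52 + 1.25×127)/(20.35) = 187.8/20.35 = 9.228 mg/L.
Initial deficit D₀ = C_s − DO₀ = 8.65 − 6.563 = 2.087 mg/L.
D(0.664) = [0.392×9.228/(0.781−0.392)](e^(−0.392×0.664) − e^(−0.781×0.664)) + 2.087 e^(−0.781×0.664)
= 9.299 × (0.7708 − 0.5954) + 2.087 × 0.5954 = 2.874 mg/L.
DO = 8.65 − 2.874 = 5.776 mg/L.

DO ≈ 5.78 mg/L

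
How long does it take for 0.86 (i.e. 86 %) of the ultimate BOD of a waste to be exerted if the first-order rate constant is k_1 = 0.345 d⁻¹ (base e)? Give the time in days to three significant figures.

t ≈ 5.70 d

y/L₀ = 1 − e^(−k_1 t) = 0.86 ⇒ e^(−k_1 t) = 0.140
t = −ln(0.140) / 0.345 = 1.966 / 0.345 = 5.699 d.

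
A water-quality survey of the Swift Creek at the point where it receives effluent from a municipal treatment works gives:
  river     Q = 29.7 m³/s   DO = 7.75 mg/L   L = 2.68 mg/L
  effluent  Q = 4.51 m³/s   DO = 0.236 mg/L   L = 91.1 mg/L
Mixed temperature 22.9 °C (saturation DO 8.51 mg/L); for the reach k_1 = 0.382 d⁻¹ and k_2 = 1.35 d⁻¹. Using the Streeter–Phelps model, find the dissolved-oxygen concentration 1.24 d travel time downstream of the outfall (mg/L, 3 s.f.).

DO ≈ 5.72 mg/L

Mixed DO = (29.7×7.75 + 4.51×0.236)/(29.7+4.51) = 231.2/34.21 = 6.759 mg/L.
Mixed L₀ = (29.7×2.68 + 4.51×91.1)/(34.21) = 490.5/34.21 = 14.34 mg/L.
Initial deficit D₀ = C_s − DO₀ = 8.51 − 6.759 = 1.751 mg/L.
D(1.24) = [0.382×14.34/(1.35−0.382)](e^(−0.382×1.24) − e^(−1.35×1.24)) + 1.751 e^(−1.35×1.24)
= 5.658 × (0.6227 − 0.1875) + 1.751 × 0.1875 = 2.790 mg/L.
DO = 8.51 − 2.790 = 5.720 mg/L.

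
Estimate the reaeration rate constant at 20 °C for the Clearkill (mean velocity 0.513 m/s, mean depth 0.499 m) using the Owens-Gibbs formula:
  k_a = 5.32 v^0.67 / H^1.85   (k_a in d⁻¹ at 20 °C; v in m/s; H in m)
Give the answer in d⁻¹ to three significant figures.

k_a = 5.32 × 0.513^0.67 / 0.499^1.85 = 5.32 × 0.6394 / 0.2764 = 12.31 d⁻¹.

k_a ≈ 12.3 d⁻¹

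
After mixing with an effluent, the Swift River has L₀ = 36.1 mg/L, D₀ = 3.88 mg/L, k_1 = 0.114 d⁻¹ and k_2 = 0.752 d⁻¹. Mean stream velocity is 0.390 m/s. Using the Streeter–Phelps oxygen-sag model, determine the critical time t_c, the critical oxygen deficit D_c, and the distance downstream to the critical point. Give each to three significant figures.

t_c ≈ 1.51 d; D_c ≈ 4.60 mg/L; x_c ≈ 51.0 km

t_c = [1/(k_2−k_1)] ln[(k_2/k_1)(1 − D₀(k_2−k_1)/(k_1 L₀))]
= [1/(0.752−0.114)] ln[(0.752/0.114)(1 − 3.88×0.6380/(0.114×36.1))]
= (1/0.6380) ln[6.596 × 0.3985] = 1.567 × ln(2.629) = 1.567 × 0.9665 = 1.515 d.
D_c = (k_1/k_2) L₀ e^(−k_1 t_c) = (0.114/0.752) × 36.1 × e^(−0.114×1.515) = 0.1516 × 36.1 × 0.8414 = 4.605 mg/L.
x_c = v t_c = 0.390 m/s × 1.515 d × 86400 s/d = 51040 m ≈ 51.0 km.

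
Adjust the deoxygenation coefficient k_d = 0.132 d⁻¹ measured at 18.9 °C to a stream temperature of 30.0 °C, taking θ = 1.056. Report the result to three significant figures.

k_d ≈ 0.242 d⁻¹

k_d(T₂) = k_d(T₁) · θ^(T₂−T₁) = 0.132 × 1.056^(30.0−18.9)
= 0.132 × 1.056^11.1 = 0.132 × 1.831 = 0.2417 d⁻¹.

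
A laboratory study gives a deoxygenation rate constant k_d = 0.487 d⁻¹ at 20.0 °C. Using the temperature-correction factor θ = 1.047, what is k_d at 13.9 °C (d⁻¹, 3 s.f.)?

k_d(T₂) = k_d(T₁) · θ^(T₂−T₁) = 0.487 × 1.047^(13.9−20.0)
= 0.487 × 1.047^-6.10 = 0.487 × 0.7557 = 0.3680 d⁻¹.

k_d ≈ 0.368 d⁻¹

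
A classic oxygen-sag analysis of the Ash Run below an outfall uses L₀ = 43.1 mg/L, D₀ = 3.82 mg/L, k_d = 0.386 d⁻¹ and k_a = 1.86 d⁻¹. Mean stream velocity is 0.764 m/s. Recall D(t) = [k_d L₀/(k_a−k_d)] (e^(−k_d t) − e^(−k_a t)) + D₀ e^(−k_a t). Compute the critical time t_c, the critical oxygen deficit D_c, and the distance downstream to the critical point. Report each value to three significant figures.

t_c ≈ 0.787 d; D_c ≈ 6.60 mg/L; x_c ≈ 51.9 km

At the critical point dD/dt = 0, so k_d L₀ e^(−k_d t) = k_a D. Substituting D(t) from the Streeter–Phelps equation and solving for t gives
t_c = ln[(k_a/k_d)(1 − D₀(k_a−k_d)/(k_d L₀))] / (k_a−k_d).
Here k_a−k_d = 1.474 d⁻¹ and 1 − D₀(k_a−k_d)/(k_d L₀) = 1 − 3.82×1.474/(0.386×43.1) = 0.6615, so
t_c = ln(4.819 × 0.6615) / 1.474 = 1.159 / 1.474 = 0.7865 d.
L(t_c) = L₀ e^(−k_d t_c) = 43.1 × 0.7382 = 31.81 mg/L, and at the critical point k_a D_c = k_d L, so D_c = (0.386/1.86) × 31.81 = 6.602 mg/L.
x_c = v t_c = 0.764 m/s × 0.7865 d × 86400 s/d = 51920 m ≈ 51.9 km.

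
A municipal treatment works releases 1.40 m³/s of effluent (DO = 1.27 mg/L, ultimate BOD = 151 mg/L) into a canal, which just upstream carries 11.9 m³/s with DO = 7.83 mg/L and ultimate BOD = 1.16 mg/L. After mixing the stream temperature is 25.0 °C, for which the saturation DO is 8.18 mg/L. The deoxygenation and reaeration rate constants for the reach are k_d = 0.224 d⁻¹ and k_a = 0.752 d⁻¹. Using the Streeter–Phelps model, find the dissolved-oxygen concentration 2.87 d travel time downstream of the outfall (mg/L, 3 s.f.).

Mixed DO = (11.9×7.83 + 1.40×1.27)/(11.9+1.40) = 94.96/13.30 = 7.139 mg/L.
Mixed L₀ = (11.9×1.16 + 1.40×151)/(13.30) = 225.2/13.30 = 16.93 mg/L.
Initial deficit D₀ = C_s − DO₀ = 8.18 − 7.139 = 1.041 mg/L.
D(2.87) = [0.224×16.93/(0.752−0.224)](e^(−0.224×2.87) − e^(−0.752×2.87)) + 1.041 e^(−0.752×2.87)
= 7.184 × (0.5258 − 0.1155) + 1.041 × 0.1155 = 3.067 mg/L.
DO = 8.18 − 3.067 = 5.113 mg/L.

DO ≈ 5.11 mg/L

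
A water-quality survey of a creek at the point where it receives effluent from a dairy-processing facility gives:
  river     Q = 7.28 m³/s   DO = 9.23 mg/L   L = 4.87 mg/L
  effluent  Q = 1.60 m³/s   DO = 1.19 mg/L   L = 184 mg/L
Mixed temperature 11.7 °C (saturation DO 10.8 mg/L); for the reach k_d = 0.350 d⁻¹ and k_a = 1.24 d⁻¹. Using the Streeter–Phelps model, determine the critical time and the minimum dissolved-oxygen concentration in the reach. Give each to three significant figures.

Mixed DO = (7.28×9.23 + 1.60×1.19)/(7.28+1.60) = 69.10/8.880 = 7.781 mg/L.
Mixed L₀ = (7.28×4.87 + 1.60×184)/(8.880) = 329.9/8.880 = 37.15 mg/L.
Initial deficit D₀ = C_s − DO₀ = 10.8 − 7.781 = 3.019 mg/L.
t_c = (1/0.8900) ln[(1.24/0.350)(1 − 3.019×0.8900/(0.350×37.15))] = 1.124 × ln(2.811) = 1.161 d.
D_c = (0.350/1.24) × 37.15 × e^(−0.350×1.161) = 0.2823 × 37.15 × 0.6660 = 6.983 mg/L.
Minimum DO = 10.8 − 6.983 = 3.817 mg/L.

t_c ≈ 1.16 d; minimum DO ≈ 3.82 mg/L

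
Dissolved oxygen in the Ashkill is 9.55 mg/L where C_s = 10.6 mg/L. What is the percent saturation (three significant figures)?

90.1 % saturation

% saturation = C/C_s × 100 = 9.55/10.6 × 100 = 90.1 %.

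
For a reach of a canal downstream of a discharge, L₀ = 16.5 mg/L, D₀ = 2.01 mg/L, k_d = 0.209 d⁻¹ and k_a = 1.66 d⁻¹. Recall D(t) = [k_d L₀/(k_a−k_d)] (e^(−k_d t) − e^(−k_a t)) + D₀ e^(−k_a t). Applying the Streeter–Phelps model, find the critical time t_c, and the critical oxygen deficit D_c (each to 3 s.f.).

t_c ≈ 0.140 d; D_c ≈ 2.02 mg/L

At the critical point dD/dt = 0, so k_d L₀ e^(−k_d t) = k_a D. Substituting D(t) from the Streeter–Phelps equation and solving for t gives
t_c = ln[(k_a/k_d)(1 − D₀(k_a−k_d)/(k_d L₀))] / (k_a−k_d).
Here k_a−k_d = 1.451 d⁻¹ and 1 − D₀(k_a−k_d)/(k_d L₀) = 1 − 2.01×1.451/(0.209×16.5) = 0.1543, so
t_c = ln(7.943 × 0.1543) / 1.451 = 0.2032 / 1.451 = 0.1400 d.
L(t_c) = L₀ e^(−k_d t_c) = 16.5 × 0.9712 = 16.02 mg/L, and at the critical point k_a D_c = k_d L, so D_c = (0.209/1.66) × 16.02 = 2.017 mg/L.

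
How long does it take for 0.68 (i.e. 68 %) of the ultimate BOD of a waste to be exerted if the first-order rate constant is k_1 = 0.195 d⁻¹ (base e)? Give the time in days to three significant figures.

t ≈ 5.84 d

y/L₀ = 1 − e^(−k_1 t) = 0.68 ⇒ e^(−k_1 t) = 0.320
t = −ln(0.320) / 0.195 = 1.139 / 0.195 = 5.843 d.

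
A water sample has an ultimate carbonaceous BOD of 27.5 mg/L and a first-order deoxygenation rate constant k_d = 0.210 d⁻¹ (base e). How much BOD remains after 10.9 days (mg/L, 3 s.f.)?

L_t = L₀ e^(−k_d t) = 27.5 × e^(−0.210×10.9) = 27.5 × 0.1014 = 2.788 mg/L.

L ≈ 2.79 mg/L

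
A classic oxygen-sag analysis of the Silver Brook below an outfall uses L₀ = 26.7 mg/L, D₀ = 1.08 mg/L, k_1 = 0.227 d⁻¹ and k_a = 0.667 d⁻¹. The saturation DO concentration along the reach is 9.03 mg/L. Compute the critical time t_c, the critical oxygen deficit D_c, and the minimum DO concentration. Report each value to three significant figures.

At the critical point dD/dt = 0, so k_1 L₀ e^(−k_1 t) = k_a D. Substituting D(t) from the Streeter–Phelps equation and solving for t gives
t_c = ln[(k_a/k_1)(1 − D₀(k_a−k_1)/(k_1 L₀))] / (k_a−k_1).
Here k_a−k_1 = 0.4400 d⁻¹ and 1 − D₀(k_a−k_1)/(k_1 L₀) = 1 − 1.08×0.4400/(0.227×26.7) = 0.9216, so
t_c = ln(2.938 × 0.9216) / 0.4400 = 0.9962 / 0.4400 = 2.264 d.
D_c = (k_1/k_a) L₀ e^(−k_1 t_c) = (0.227/0.667) × 26.7 × e^(−0.227×2.264) = 0.3403 × 26.7 × 0.5981 = 5.435 mg/L.
Minimum DO = C_s − D_c = 9.03 − 5.435 = 3.595 mg/L.

t_c ≈ 2.26 d; D_c ≈ 5.44 mg/L; min DO ≈ 3.59 mg/L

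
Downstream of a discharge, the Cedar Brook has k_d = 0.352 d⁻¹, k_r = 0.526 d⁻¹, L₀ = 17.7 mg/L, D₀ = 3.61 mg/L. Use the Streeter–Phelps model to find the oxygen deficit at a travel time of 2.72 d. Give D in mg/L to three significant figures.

k_d L₀/(k_r−k_d) = 0.352×17.7/(0.526−0.352) = 6.230/0.1740 = 35.81 mg/L.
e^(−k_d t) = e^(−0.352×2.720) = 0.3839; e^(−k_r t) = e^(−0.526×2.720) = 0.2391.
D = 35.81 × (0.3839 − 0.2391) + 3.61 × 0.2391 = 5.183 + 0.8633 = 6.046 mg/L.

D ≈ 6.05 mg/L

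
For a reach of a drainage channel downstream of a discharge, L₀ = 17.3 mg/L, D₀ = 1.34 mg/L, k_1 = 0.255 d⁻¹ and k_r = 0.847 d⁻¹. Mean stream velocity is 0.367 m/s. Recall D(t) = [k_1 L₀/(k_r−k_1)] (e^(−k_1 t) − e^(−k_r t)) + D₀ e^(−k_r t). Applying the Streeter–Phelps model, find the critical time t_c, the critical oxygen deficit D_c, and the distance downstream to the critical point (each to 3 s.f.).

t_c ≈ 1.69 d; D_c ≈ 3.38 mg/L; x_c ≈ 53.7 km

With k_r/k_1 = 3.322 and 1 − D₀(k_r−k_1)/(k_1 L₀) = 0.8202,
t_c = ln(3.322 × 0.8202) / (0.847 − 0.255) = ln(2.724) / 0.5920 = 1.002/0.5920 = 1.693 d.
D_c = (k_1/k_r) L₀ e^(−k_1 t_c) = (0.255/0.847) × 17.3 × e^(−0.255×1.693) = 0.3011 × 17.3 × 0.6494 = 3.382 mg/L.
x_c = v t_c = 0.367 m/s × 1.693 d × 86400 s/d = 53680 m ≈ 53.7 km.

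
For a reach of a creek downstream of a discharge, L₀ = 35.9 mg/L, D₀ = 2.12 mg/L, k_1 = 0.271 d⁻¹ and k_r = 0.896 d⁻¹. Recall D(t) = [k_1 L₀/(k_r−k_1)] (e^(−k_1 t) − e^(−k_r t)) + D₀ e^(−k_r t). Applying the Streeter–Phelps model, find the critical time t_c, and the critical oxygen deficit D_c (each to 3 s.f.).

t_c ≈ 1.68 d; D_c ≈ 6.89 mg/L

t_c = [1/(k_r−k_1)] ln[(k_r/k_1)(1 − D₀(k_r−k_1)/(k_1 L₀))]
= [1/(0.896−0.271)] ln[(0.896/0.271)(1 − 2.12×0.6250/(0.271×35.9))]
= (1/0.6250) ln[3.306 × 0.8638] = 1.600 × ln(2.856) = 1.600 × 1.049 = 1.679 d.
L(t_c) = L₀ e^(−k_1 t_c) = 35.9 × 0.6344 = 22.78 mg/L, and at the critical point k_r D_c = k_1 L, so D_c = (0.271/0.896) × 22.78 = 6.889 mg/L.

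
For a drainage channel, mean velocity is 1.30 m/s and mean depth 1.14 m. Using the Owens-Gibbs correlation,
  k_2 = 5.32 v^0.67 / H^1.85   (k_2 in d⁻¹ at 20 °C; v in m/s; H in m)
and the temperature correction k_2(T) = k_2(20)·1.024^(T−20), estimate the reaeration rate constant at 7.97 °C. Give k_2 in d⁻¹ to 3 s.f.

k_2 ≈ 3.74 d⁻¹

k_2(20) = 5.32 × 1.30^0.67 / 1.14^1.85 = 5.32 × 1.192 / 1.274 = 4.977 d⁻¹.
k_2(7.97) = 4.977 × 1.024^(7.97−20) = 4.977 × 0.7518 = 3.742 d⁻¹.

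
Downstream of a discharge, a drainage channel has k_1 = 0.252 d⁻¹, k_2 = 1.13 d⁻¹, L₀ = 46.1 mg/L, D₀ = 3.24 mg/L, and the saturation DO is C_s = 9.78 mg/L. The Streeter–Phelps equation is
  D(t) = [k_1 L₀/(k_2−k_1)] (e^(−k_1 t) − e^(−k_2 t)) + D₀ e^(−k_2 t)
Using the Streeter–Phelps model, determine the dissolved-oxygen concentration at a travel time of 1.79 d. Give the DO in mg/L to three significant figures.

DO ≈ 2.67 mg/L

k_1 L₀/(k_2−k_1) = 0.252×46.1/(1.13−0.252) = 11.62/0.8780 = 13.23 mg/L.
e^(−k_1 t) = e^(−0.252×1.790) = 0.6369; e^(−k_2 t) = e^(−1.13×1.790) = 0.1323.
D = 13.23 × (0.6369 − 0.1323) + 3.24 × 0.1323 = 6.677 + 0.4286 = 7.106 mg/L.
DO = C_s − D = 9.78 − 7.106 = 2.674 mg/L.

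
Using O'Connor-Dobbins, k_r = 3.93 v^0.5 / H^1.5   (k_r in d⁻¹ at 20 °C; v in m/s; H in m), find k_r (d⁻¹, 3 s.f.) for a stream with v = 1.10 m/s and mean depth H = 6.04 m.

k_r ≈ 0.278 d⁻¹

k_r = 3.93 × 1.10^0.5 / 6.04^1.5 = 3.93 × 1.049 / 14.84 = 0.2777 d⁻¹.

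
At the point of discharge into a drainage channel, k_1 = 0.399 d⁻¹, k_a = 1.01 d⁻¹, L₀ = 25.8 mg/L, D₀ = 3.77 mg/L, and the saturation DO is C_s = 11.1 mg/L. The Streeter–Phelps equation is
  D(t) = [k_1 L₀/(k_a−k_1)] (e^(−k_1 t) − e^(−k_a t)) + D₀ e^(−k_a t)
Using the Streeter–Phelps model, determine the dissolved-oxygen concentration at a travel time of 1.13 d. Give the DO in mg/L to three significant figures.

k_1 L₀/(k_a−k_1) = 0.399×25.8/(1.01−0.399) = 10.29/0.6110 = 16.85 mg/L.
e^(−k_1 t) = e^(−0.399×1.130) = 0.6371; e^(−k_a t) = e^(−1.01×1.130) = 0.3194.
D = 16.85 × (0.6371 − 0.3194) + 3.77 × 0.3194 = 5.352 + 1.204 = 6.556 mg/L.
DO = C_s − D = 11.1 − 6.556 = 4.544 mg/L.

DO ≈ 4.54 mg/L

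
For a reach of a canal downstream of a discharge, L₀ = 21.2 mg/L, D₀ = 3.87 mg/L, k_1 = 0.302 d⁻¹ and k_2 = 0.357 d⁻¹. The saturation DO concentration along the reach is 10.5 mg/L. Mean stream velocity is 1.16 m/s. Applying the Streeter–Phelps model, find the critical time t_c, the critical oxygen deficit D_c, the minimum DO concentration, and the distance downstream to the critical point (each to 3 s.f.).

At the critical point dD/dt = 0, so k_1 L₀ e^(−k_1 t) = k_2 D. Substituting D(t) from the Streeter–Phelps equation and solving for t gives
t_c = ln[(k_2/k_1)(1 − D₀(k_2−k_1)/(k_1 L₀))] / (k_2−k_1).
Here k_2−k_1 = 0.05500 d⁻¹ and 1 − D₀(k_2−k_1)/(k_1 L₀) = 1 − 3.87×0.05500/(0.302×21.2) = 0.9668, so
t_c = ln(1.182 × 0.9668) / 0.05500 = 0.1335 / 0.05500 = 2.427 d.
D_c = (k_1/k_2) L₀ e^(−k_1 t_c) = (0.302/0.357) × 21.2 × e^(−0.302×2.427) = 0.8459 × 21.2 × 0.4805 = 8.616 mg/L.
Minimum DO = C_s − D_c = 10.5 − 8.616 = 1.884 mg/L.
x_c = v t_c = 1.16 m/s × 2.427 d × 86400 s/d = 243300 m ≈ 243 km.

t_c ≈ 2.43 d; D_c ≈ 8.62 mg/L; min DO ≈ 1.88 mg/L; x_c ≈ 243 km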